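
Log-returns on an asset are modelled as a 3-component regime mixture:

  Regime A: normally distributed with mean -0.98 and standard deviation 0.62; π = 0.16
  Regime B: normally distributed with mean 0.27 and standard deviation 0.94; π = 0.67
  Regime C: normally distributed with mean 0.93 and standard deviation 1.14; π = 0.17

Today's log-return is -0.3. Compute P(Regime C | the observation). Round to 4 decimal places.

0.1019

The responsibility of component k is π_k f_k(x) divided by Σ_j π_j f_j(x).
Normal densities:
  f_A = (1/(0.62·√(2π)))·exp(−(-0.3−-0.98)²/(2·0.62²)) = 0.643455·exp(-0.60146) = 0.352622
  f_B = (1/(0.94·√(2π)))·exp(−(-0.3−0.27)²/(2·0.94²)) = 0.424407·exp(-0.18385) = 0.353132
  f_C = (1/(1.14·√(2π)))·exp(−(-0.3−0.93)²/(2·1.14²)) = 0.349949·exp(-0.58206) = 0.195532
Unnormalised posteriors:
  π_A·f_A = 0.16 × 0.352622 = 0.0564195
  π_B·f_B = 0.67 × 0.353132 = 0.236598
  π_C·f_C = 0.17 × 0.195532 = 0.0332405
Evidence: 0.0564195 + 0.236598 + 0.0332405 = 0.326258
Responsibility of Regime C: 0.0332405 / 0.326258 ≈ 0.1019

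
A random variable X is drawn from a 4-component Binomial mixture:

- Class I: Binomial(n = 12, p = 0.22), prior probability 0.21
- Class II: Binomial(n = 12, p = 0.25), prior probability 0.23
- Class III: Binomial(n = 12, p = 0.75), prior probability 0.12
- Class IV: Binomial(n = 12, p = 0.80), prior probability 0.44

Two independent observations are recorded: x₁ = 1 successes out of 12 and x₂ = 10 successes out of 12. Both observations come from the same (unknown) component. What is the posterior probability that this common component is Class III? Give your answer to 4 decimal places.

The responsibility of component k is w_k f_k(x) divided by Σ_j w_j f_j(x).
Since both observations come from the same component, the likelihood for component k is f_k(x₁)·f_k(x₂).
  L_I = [0.17165] × [1.0665e-05] = 1.83065e-06
  L_II = [0.126705] × [3.54052e-05] = 4.48603e-06
  L_III = [2.14577e-06] × [0.232293] = 4.98447e-07
  L_IV = [1.96608e-07] × [0.283468] = 5.5732e-08
Multiply by the mixture weights:
  w_I·L_I = 0.21 × 1.83065e-06 = 3.84436e-07
  w_II·L_II = 0.23 × 4.48603e-06 = 1.03179e-06
  w_III·L_III = 0.12 × 4.98447e-07 = 5.98137e-08
  w_IV·L_IV = 0.44 × 5.5732e-08 = 2.45221e-08
Denominator: 3.84436e-07 + 1.03179e-06 + 5.98137e-08 + 2.45221e-08 = 1.50056e-06
So the posterior for Class III is 5.98137e-08 / 1.50056e-06 ≈ 0.0399.

0.0399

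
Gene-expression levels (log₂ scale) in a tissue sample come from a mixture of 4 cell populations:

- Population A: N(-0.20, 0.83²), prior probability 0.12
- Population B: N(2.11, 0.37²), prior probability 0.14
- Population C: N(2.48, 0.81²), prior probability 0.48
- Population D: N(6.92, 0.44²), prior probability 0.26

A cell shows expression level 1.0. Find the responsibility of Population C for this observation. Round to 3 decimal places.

The responsibility of component k is π_k f_k(x) divided by Σ_j π_j f_j(x).
Component likelihoods at x = 1.0:
  f_A = (1/(0.83·√(2π)))·exp(−(1.0−-0.20)²/(2·0.83²)) = 0.480653·exp(-1.04514) = 0.169017
  f_B = (1/(0.37·√(2π)))·exp(−(1.0−2.11)²/(2·0.37²)) = 1.078222·exp(-4.50000) = 0.011978
  f_C = (1/(0.81·√(2π)))·exp(−(1.0−2.48)²/(2·0.81²)) = 0.492521·exp(-1.66926) = 0.0927845
  f_D = (1/(0.44·√(2π)))·exp(−(1.0−6.92)²/(2·0.44²)) = 0.906687·exp(-90.51240) = 4.45065e-40
Multiply by the mixture weights:
  π_A·f_A = 0.12 × 0.169017 = 0.0202821
  π_B·f_B = 0.14 × 0.011978 = 0.00167692
  π_C·f_C = 0.48 × 0.0927845 = 0.0445366
  π_D·f_D = 0.26 × 4.45065e-40 = 1.15717e-40
Evidence: 0.0202821 + 0.00167692 + 0.0445366 + 1.15717e-40 = 0.0664956
Responsibility of Population C: 0.0445366 / 0.0664956 ≈ 0.670

0.670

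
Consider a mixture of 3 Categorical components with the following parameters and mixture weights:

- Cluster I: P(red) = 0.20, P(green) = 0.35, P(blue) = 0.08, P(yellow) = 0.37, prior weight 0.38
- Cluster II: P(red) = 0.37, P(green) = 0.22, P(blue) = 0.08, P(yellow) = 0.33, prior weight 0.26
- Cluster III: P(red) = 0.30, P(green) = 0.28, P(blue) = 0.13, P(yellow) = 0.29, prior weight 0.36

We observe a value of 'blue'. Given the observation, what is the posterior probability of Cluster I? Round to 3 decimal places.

P(component k | x) = π_k·f_k(x) / marginal(x), where marginal(x) = Σ_j π_j·f_j(x).
Categorical probabilities:
  f_I = 0.08
  f_II = 0.08
  f_III = 0.13
Prior × likelihood for each component:
  π_I·f_I = 0.38 × 0.08 = 0.0304
  π_II·f_II = 0.26 × 0.08 = 0.0208
  π_III·f_III = 0.36 × 0.13 = 0.0468
Evidence: 0.0304 + 0.0208 + 0.0468 = 0.098
Responsibility of Cluster I: 0.0304 / 0.098 ≈ 0.310

0.310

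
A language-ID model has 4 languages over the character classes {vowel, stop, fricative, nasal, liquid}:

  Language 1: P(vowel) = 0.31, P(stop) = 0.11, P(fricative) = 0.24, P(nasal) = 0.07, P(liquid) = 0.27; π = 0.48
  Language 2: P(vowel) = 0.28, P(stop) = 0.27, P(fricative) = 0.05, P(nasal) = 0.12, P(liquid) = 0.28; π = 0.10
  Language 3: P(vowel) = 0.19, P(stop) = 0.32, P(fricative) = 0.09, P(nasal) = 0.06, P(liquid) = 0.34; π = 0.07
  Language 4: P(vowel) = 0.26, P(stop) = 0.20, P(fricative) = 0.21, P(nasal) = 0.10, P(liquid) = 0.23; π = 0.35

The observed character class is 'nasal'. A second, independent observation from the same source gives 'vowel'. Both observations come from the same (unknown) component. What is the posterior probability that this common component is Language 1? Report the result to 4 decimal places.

0.4400

By Bayes' theorem, P(k | x) = π_k f_k(x) / Σ_j π_j f_j(x).
Since both observations come from the same component, the likelihood for component k is f_k(x₁)·f_k(x₂).
  L_1 = [P(nasal | comp) = 0.07] × [0.31] = 0.0217
  L_2 = [P(nasal | comp) = 0.12] × [0.28] = 0.0336
  L_3 = [P(nasal | comp) = 0.06] × [0.19] = 0.0114
  L_4 = [P(nasal | comp) = 0.10] × [0.26] = 0.026
Unnormalised posteriors:
  π_1·L_1 = 0.48 × 0.0217 = 0.010416
  π_2·L_2 = 0.10 × 0.0336 = 0.00336
  π_3·L_3 = 0.07 × 0.0114 = 0.000798
  π_4·L_4 = 0.35 × 0.026 = 0.0091
Sum: 0.010416 + 0.00336 + 0.000798 + 0.0091 = 0.023674
Responsibility of Language 1: 0.010416 / 0.023674 ≈ 0.4400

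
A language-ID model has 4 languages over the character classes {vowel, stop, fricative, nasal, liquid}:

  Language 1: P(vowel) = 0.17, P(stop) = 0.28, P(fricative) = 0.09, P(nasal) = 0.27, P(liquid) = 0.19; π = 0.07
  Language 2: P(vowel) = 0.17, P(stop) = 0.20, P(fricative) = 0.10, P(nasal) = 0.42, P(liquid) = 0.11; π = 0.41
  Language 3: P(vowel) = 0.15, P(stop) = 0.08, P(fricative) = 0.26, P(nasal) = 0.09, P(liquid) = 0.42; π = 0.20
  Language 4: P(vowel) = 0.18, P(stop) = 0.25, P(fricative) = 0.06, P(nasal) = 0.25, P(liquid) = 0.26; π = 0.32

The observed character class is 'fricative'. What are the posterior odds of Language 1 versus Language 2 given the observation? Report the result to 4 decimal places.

Since P(k|x) ∝ π_k f_k(x), the posterior odds are π_i f_i(x) / (π_j f_j(x)).
Component likelihoods at x = 'fricative':
  f_1 = 0.09
  f_2 = 0.1
  f_3 = 0.26
  f_4 = 0.06
0.0063 / 0.041 ≈ 0.1537

0.1537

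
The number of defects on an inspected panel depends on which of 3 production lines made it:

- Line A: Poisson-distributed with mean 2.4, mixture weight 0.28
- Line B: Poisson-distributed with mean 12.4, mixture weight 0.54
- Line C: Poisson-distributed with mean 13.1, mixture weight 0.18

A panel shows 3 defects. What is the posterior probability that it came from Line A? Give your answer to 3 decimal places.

0.986

Apply Bayes' rule: the posterior for each component is proportional to its prior times its likelihood at x.
Poisson probabilities:
  f_A = 0.209014
  f_B = 0.00130877
  f_C = 0.000766311
Prior × likelihood for each component:
  P(Z=A)·f_A = 0.28 × 0.209014 = 0.058524
  P(Z=B)·f_B = 0.54 × 0.00130877 = 0.000706734
  P(Z=C)·f_C = 0.18 × 0.000766311 = 0.000137936
Normaliser: 0.058524 + 0.000706734 + 0.000137936 = 0.0593686
Responsibility of Line A: 0.058524 / 0.0593686 ≈ 0.986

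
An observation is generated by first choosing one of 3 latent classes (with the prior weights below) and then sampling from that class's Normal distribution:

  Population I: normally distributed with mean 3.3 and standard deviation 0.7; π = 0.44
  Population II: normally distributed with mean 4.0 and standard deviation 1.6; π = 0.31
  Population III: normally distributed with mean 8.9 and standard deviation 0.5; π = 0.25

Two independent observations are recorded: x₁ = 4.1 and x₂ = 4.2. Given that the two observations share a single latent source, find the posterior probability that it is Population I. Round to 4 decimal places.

0.6304

Posterior ∝ prior × likelihood, so P(k | x) ∝ π_k f_k(x); normalise over all components.
Since both observations come from the same component, the likelihood for component k is f_k(x₁)·f_k(x₂).
  L_I = [0.296614] × [0.249376] = 0.0739683
  L_II = [0.248852] × [0.247399] = 0.0615657
  L_III = [7.75622e-21] × [5.18573e-20] = 4.02217e-40
Multiply by the mixture weights:
  π_I·L_I = 0.44 × 0.0739683 = 0.032546
  π_II·L_II = 0.31 × 0.0615657 = 0.0190854
  π_III·L_III = 0.25 × 4.02217e-40 = 1.00554e-40
Evidence: 0.032546 + 0.0190854 + 1.00554e-40 = 0.0516314
P(Population I | x₁,x₂) ≈ 0.6304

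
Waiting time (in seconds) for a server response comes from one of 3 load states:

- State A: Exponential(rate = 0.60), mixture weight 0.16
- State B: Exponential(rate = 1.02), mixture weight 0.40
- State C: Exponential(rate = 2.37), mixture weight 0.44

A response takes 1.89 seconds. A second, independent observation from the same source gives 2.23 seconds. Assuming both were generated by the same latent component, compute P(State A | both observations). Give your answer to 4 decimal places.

0.4330

Apply Bayes' rule: the posterior for each component is proportional to its prior times its likelihood at x.
Since both observations come from the same component, the likelihood for component k is f_k(x₁)·f_k(x₂).
  L_A = [0.60·e^(−0.60·1.89) = 0.60·e^(−1.1340) = 0.193046] × [0.157422] = 0.0303897
  L_B = [1.02·e^(−1.02·1.89) = 1.02·e^(−1.9278) = 0.148377] × [0.104895] = 0.015564
  L_C = [2.37·e^(−2.37·1.89) = 2.37·e^(−4.4793) = 0.026879] × [0.0120077] = 0.000322754
Prior × likelihood for each component:
  w_A·L_A = 0.16 × 0.0303897 = 0.00486235
  w_B·L_B = 0.40 × 0.015564 = 0.0062256
  w_C·L_C = 0.44 × 0.000322754 = 0.000142012
Denominator: 0.00486235 + 0.0062256 + 0.000142012 = 0.01123
Responsibility of State A: 0.00486235 / 0.01123 ≈ 0.4330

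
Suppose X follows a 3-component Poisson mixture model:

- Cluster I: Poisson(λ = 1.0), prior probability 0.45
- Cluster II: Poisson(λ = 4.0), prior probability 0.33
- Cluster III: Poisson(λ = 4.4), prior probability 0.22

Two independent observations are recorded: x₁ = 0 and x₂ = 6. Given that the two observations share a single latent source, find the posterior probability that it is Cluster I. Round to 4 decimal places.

Posterior ∝ prior × likelihood, so P(k | x) ∝ π_k f_k(x); normalise over all components.
Since both observations come from the same component, the likelihood for component k is f_k(x₁)·f_k(x₂).
  p_I = [0.367879] × [0.000510944] = 0.000187966
  p_II = [0.0183156] × [0.104196] = 0.00190841
  p_III = [0.0122773] × [0.123734] = 0.00151912
Multiply by the mixture weights:
  π_I·p_I = 0.45 × 0.000187966 = 8.45846e-05
  π_II·p_II = 0.33 × 0.00190841 = 0.000629775
  π_III·p_III = 0.22 × 0.00151912 = 0.000334206
Marginal: 8.45846e-05 + 0.000629775 + 0.000334206 = 0.00104857
P(Cluster I | x) = 8.45846e-05 / 0.00104857 ≈ 0.0807

0.0807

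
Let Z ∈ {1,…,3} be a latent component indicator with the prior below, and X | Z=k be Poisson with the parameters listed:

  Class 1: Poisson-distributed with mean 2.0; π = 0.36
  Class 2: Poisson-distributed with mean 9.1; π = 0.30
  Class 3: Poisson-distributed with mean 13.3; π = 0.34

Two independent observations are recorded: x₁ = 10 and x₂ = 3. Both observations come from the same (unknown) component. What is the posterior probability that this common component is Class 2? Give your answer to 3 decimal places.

0.961

P(component k | x) = w_k·f_k(x) / marginal(x), where marginal(x) = Σ_j w_j·f_j(x).
Since both observations come from the same component, the likelihood for component k is f_k(x₁)·f_k(x₂).
  p_1 = [e^(−2.0)·2.0^10/10! = 3.81899e-05] × [0.180447] = 6.89125e-06
  p_2 = [e^(−9.1)·9.1^10/10! = 0.119832] × [0.0140247] = 0.0016806
  p_3 = [e^(−13.3)·13.3^10/10! = 0.0799166] × [0.000656579] = 5.24715e-05
Prior × likelihood for each component:
  w_1·p_1 = 0.36 × 6.89125e-06 = 2.48085e-06
  w_2·p_2 = 0.30 × 0.0016806 = 0.00050418
  w_3·p_3 = 0.34 × 5.24715e-05 = 1.78403e-05
Denominator: 2.48085e-06 + 0.00050418 + 1.78403e-05 = 0.000524501
Responsibility of Class 2: 0.00050418 / 0.000524501 ≈ 0.961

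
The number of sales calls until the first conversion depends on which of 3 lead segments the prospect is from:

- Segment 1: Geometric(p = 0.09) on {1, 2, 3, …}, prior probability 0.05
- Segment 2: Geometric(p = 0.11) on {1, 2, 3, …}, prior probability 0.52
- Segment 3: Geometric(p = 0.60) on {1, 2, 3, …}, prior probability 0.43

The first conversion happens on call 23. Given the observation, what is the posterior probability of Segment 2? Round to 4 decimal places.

0.8863

Posterior ∝ prior × likelihood, so P(k | x) ∝ w_k f_k(x); normalise over all components.
Component likelihoods at x = 23:
  L_1 = 0.0113019
  L_2 = 0.00847174
  L_3 = 1.05553e-09
Multiply by the mixture weights:
  w_1·L_1 = 0.05 × 0.0113019 = 0.000565097
  w_2·L_2 = 0.52 × 0.00847174 = 0.00440531
  w_3·L_3 = 0.43 × 1.05553e-09 = 4.53878e-10
Sum: 0.000565097 + 0.00440531 + 4.53878e-10 = 0.0049704
P(Segment 2 | x) = 0.00440531 / 0.0049704 ≈ 0.8863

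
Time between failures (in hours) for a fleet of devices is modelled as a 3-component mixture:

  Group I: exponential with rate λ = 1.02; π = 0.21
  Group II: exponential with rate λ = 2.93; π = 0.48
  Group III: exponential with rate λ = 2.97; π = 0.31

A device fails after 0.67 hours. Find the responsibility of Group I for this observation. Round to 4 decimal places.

0.2506

The responsibility of component k is w_k f_k(x) divided by Σ_j w_j f_j(x).
Component likelihoods at x = 0.67 hours:
  L_I = 0.514995
  L_II = 0.411438
  L_III = 0.406026
Prior × likelihood for each component:
  w_I·L_I = 0.21 × 0.514995 = 0.108149
  w_II·L_II = 0.48 × 0.411438 = 0.19749
  w_III·L_III = 0.31 × 0.406026 = 0.125868
Evidence: 0.108149 + 0.19749 + 0.125868 = 0.431507
P(Group I | x) = 0.108149 / 0.431507 ≈ 0.2506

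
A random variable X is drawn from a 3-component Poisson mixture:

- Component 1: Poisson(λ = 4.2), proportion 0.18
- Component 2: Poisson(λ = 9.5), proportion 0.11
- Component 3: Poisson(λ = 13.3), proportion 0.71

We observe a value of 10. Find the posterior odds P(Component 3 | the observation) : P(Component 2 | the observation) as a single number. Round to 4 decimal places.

4.1766

Only the two components matter; the odds are (π_i f_i(x)) / (π_j f_j(x)).
Poisson probabilities:
  p_1 = e^(−4.2)·4.2^10/10! = 0.00705819
  p_2 = e^(−9.5)·9.5^10/10! = 0.123502
  p_3 = e^(−13.3)·13.3^10/10! = 0.0799166
Odds = (0.71/0.11) × (0.0799166/0.123502) = 6.45455 × 0.647085 ≈ 4.1766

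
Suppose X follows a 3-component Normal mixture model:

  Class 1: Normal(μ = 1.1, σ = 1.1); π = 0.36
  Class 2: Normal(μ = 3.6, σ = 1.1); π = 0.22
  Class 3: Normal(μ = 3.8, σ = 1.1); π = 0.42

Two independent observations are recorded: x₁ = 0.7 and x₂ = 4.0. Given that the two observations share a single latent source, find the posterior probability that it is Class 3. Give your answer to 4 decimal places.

0.3167

Apply Bayes' rule: the posterior for each component is proportional to its prior times its likelihood at x.
Since both observations come from the same component, the likelihood for component k is f_k(x₁)·f_k(x₂).
  p_1 = [(1/(1.1·√(2π)))·exp(−(0.7−1.1)²/(2·1.1²)) = 0.362675·exp(-0.06612) = 0.339472] × [0.0112268] = 0.00381117
  p_2 = [(1/(1.1·√(2π)))·exp(−(0.7−3.6)²/(2·1.1²)) = 0.362675·exp(-3.47521) = 0.0112268] × [0.339472] = 0.00381117
  p_3 = [(1/(1.1·√(2π)))·exp(−(0.7−3.8)²/(2·1.1²)) = 0.362675·exp(-3.97107) = 0.00683757] × [0.356729] = 0.00243916
Prior × likelihood for each component:
  π_1·p_1 = 0.36 × 0.00381117 = 0.00137202
  π_2·p_2 = 0.22 × 0.00381117 = 0.000838457
  π_3·p_3 = 0.42 × 0.00243916 = 0.00102445
Marginal: 0.00137202 + 0.000838457 + 0.00102445 = 0.00323493
P(Class 3 | x₁,x₂) = 0.00102445 / 0.00323493 ≈ 0.3167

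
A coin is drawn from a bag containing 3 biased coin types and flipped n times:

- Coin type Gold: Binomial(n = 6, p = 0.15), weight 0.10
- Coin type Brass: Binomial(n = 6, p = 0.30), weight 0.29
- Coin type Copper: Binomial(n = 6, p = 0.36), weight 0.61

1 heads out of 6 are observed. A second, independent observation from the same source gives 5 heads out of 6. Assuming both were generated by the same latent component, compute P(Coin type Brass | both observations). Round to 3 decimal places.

By Bayes' theorem, P(k | x) = P(Z=k) f_k(x) / Σ_j P(Z=j) f_j(x).
Since both observations come from the same component, the likelihood for component k is f_k(x₁)·f_k(x₂).
  p_Gold = [C(6,1)·0.15^1·0.85^5 = 6·0.15·0.443705 = 0.399335] × [0.000387281] = 0.000154655
  p_Brass = [C(6,1)·0.30^1·0.70^5 = 6·0.3·0.16807 = 0.302526] × [0.010206] = 0.00308758
  p_Copper = [C(6,1)·0.36^1·0.64^5 = 6·0.36·0.107374 = 0.231928] × [0.023219] = 0.00538514
Prior × likelihood for each component:
  P(Z=Gold)·p_Gold = 0.10 × 0.000154655 = 1.54655e-05
  P(Z=Brass)·p_Brass = 0.29 × 0.00308758 = 0.000895398
  P(Z=Copper)·p_Copper = 0.61 × 0.00538514 = 0.00328494
Evidence: 1.54655e-05 + 0.000895398 + 0.00328494 = 0.0041958
So the posterior for Coin type Brass is 0.000895398 / 0.0041958 ≈ 0.213.

0.213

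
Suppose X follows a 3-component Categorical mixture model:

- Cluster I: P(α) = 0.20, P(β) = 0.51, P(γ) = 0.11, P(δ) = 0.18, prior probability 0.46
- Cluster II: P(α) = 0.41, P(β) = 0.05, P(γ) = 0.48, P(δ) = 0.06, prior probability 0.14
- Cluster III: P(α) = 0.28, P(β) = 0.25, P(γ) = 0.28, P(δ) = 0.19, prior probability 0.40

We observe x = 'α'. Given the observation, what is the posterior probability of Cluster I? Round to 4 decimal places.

0.3520

Apply Bayes' rule: the posterior for each component is proportional to its prior times its likelihood at x.
Component likelihoods at x = 'α':
  f_I = P(α | comp) = 0.20
  f_II = P(α | comp) = 0.41
  f_III = P(α | comp) = 0.28
Prior × likelihood for each component:
  π_I·f_I = 0.46 × 0.2 = 0.092
  π_II·f_II = 0.14 × 0.41 = 0.0574
  π_III·f_III = 0.40 × 0.28 = 0.112
Normaliser: 0.092 + 0.0574 + 0.112 = 0.2614
P(Cluster I | x) = 0.092 / 0.2614 ≈ 0.3520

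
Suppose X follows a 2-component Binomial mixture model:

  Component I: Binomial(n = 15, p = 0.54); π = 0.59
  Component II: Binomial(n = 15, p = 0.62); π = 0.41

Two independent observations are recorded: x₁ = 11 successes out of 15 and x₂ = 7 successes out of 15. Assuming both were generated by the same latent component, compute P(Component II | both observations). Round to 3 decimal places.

0.458

P(component k | x) = w_k·f_k(x) / marginal(x), where marginal(x) = Σ_j w_j·f_j(x).
Since both observations come from the same component, the likelihood for component k is f_k(x₁)·f_k(x₂).
  f_I = [0.0695817] × [0.17273] = 0.0120188
  f_II = [0.148107] × [0.0985279] = 0.0145927
Multiply by the mixture weights:
  w_I·f_I = 0.59 × 0.0120188 = 0.00709112
  w_II·f_II = 0.41 × 0.0145927 = 0.00598299
Evidence: 0.00709112 + 0.00598299 = 0.0130741
Responsibility of Component II: 0.00598299 / 0.0130741 ≈ 0.458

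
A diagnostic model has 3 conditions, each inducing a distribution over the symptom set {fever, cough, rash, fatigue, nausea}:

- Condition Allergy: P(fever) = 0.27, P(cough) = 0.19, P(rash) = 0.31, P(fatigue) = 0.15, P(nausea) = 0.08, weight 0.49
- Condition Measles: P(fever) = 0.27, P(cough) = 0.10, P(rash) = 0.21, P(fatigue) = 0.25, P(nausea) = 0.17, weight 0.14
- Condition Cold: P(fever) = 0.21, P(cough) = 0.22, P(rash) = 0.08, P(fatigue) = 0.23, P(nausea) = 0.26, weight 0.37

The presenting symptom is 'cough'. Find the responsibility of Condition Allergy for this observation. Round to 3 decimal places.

By Bayes' theorem, P(k | x) = w_k f_k(x) / Σ_j w_j f_j(x).
Evaluate each component's likelihood at the observed value:
  p_Allergy = P(cough | comp) = 0.19
  p_Measles = P(cough | comp) = 0.10
  p_Cold = P(cough | comp) = 0.22
Multiply by the mixture weights:
  w_Allergy·p_Allergy = 0.49 × 0.19 = 0.0931
  w_Measles·p_Measles = 0.14 × 0.1 = 0.014
  w_Cold·p_Cold = 0.37 × 0.22 = 0.0814
Normaliser: 0.0931 + 0.014 + 0.0814 = 0.1885
So the posterior for Condition Allergy is 0.0931 / 0.1885 ≈ 0.494.

0.494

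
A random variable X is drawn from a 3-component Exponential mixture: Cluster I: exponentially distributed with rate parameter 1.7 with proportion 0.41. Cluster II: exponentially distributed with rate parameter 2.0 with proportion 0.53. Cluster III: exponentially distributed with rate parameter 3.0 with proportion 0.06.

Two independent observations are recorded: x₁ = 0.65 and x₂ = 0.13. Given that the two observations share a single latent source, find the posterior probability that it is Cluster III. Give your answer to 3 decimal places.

0.064

Apply Bayes' rule: the posterior for each component is proportional to its prior times its likelihood at x.
Since both observations come from the same component, the likelihood for component k is f_k(x₁)·f_k(x₂).
  L_I = [1.7·e^(−1.7·0.65) = 1.7·e^(−1.1050) = 0.563058] × [1.36292] = 0.767403
  L_II = [2.0·e^(−2.0·0.65) = 2.0·e^(−1.3000) = 0.545064] × [1.5421] = 0.840544
  L_III = [3.0·e^(−3.0·0.65) = 3.0·e^(−1.9500) = 0.426822] × [2.03117] = 0.866949
Multiply by the mixture weights:
  π_I·L_I = 0.41 × 0.767403 = 0.314635
  π_II·L_II = 0.53 × 0.840544 = 0.445488
  π_III·L_III = 0.06 × 0.866949 = 0.0520169
Normaliser: 0.314635 + 0.445488 + 0.0520169 = 0.812141
So the posterior for Cluster III is 0.0520169 / 0.812141 ≈ 0.064.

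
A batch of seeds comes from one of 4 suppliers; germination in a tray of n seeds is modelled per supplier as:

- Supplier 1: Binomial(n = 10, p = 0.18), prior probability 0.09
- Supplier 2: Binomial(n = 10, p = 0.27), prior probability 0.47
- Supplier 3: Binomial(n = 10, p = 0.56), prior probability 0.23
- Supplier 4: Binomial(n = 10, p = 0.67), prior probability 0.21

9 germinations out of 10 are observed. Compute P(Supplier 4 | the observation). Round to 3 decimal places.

The responsibility of component k is w_k f_k(x) divided by Σ_j w_j f_j(x).
Binomial probabilities:
  p_1 = C(10,9)·0.18^9·0.82^1 = 10·1.98359e-07·0.82 = 1.62655e-06
  p_2 = C(10,9)·0.27^9·0.73^1 = 10·7.6256e-06·0.73 = 5.56669e-05
  p_3 = C(10,9)·0.56^9·0.44^1 = 10·0.00541617·0.44 = 0.0238311
  p_4 = C(10,9)·0.67^9·0.33^1 = 10·0.0272065·0.33 = 0.0897816
Weight by the priors:
  w_1·p_1 = 0.09 × 1.62655e-06 = 1.46389e-07
  w_2·p_2 = 0.47 × 5.56669e-05 = 2.61634e-05
  w_3·p_3 = 0.23 × 0.0238311 = 0.00548116
  w_4·p_4 = 0.21 × 0.0897816 = 0.0188541
Marginal: 1.46389e-07 + 2.61634e-05 + 0.00548116 + 0.0188541 = 0.0243616
Responsibility of Supplier 4: 0.0188541 / 0.0243616 ≈ 0.774

0.774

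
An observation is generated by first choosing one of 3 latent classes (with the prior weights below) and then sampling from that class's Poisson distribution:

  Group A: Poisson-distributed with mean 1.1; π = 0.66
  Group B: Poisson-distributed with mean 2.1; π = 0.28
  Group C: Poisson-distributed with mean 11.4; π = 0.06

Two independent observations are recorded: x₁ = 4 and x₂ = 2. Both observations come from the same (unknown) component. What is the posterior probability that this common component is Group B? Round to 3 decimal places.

P(component k | x) = π_k·f_k(x) / marginal(x), where marginal(x) = Σ_j π_j·f_j(x).
Since both observations come from the same component, the likelihood for component k is f_k(x₁)·f_k(x₂).
  p_A = [e^(−1.1)·1.1^4/4! = 0.0203065] × [0.201387] = 0.00408947
  p_B = [e^(−2.1)·2.1^4/4! = 0.099231] × [0.270016] = 0.026794
  p_C = [e^(−11.4)·11.4^4/4! = 0.00787864] × [0.000727483] = 5.73157e-06
Weight by the priors:
  π_A·p_A = 0.66 × 0.00408947 = 0.00269905
  π_B·p_B = 0.28 × 0.026794 = 0.00750232
  π_C·p_C = 0.06 × 5.73157e-06 = 3.43894e-07
Normaliser: 0.00269905 + 0.00750232 + 3.43894e-07 = 0.0102017
P(Group B | x₁,x₂) ≈ 0.735

0.735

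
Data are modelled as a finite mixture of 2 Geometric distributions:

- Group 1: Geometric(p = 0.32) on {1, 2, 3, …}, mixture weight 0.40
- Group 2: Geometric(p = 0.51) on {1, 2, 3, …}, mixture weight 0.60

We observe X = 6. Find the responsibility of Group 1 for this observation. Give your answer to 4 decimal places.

0.6828

By Bayes' theorem, P(k | x) = w_k f_k(x) / Σ_j w_j f_j(x).
Evaluate each component's likelihood at the observed value:
  p_1 = 0.32·(1−0.32)^5 = 0.32·0.145393 = 0.0465259
  p_2 = 0.51·(1−0.51)^5 = 0.51·0.0282475 = 0.0144062
Weight by the priors:
  w_1·p_1 = 0.40 × 0.0465259 = 0.0186103
  w_2·p_2 = 0.60 × 0.0144062 = 0.00864374
Evidence: 0.0186103 + 0.00864374 = 0.0272541
P(Group 1 | data) = 0.0186103 / 0.0272541 ≈ 0.6828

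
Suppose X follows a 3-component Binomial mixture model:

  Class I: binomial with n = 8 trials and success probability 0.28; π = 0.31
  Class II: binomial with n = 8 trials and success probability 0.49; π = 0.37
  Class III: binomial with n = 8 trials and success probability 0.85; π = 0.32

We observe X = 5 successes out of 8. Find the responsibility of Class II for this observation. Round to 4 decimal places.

0.6715

Apply Bayes' rule: the posterior for each component is proportional to its prior times its likelihood at x.
Evaluate each component's likelihood at the observed value:
  p_I = C(8,5)·0.28^5·0.72^3 = 56·0.00172104·0.373248 = 0.0359729
  p_II = C(8,5)·0.49^5·0.51^3 = 56·0.0282475·0.132651 = 0.209835
  p_III = C(8,5)·0.85^5·0.15^3 = 56·0.443705·0.003375 = 0.0838603
Prior × likelihood for each component:
  π_I·p_I = 0.31 × 0.0359729 = 0.0111516
  π_II·p_II = 0.37 × 0.209835 = 0.0776391
  π_III·p_III = 0.32 × 0.0838603 = 0.0268353
Marginal: 0.0111516 + 0.0776391 + 0.0268353 = 0.115626
Responsibility of Class II: 0.0776391 / 0.115626 ≈ 0.6715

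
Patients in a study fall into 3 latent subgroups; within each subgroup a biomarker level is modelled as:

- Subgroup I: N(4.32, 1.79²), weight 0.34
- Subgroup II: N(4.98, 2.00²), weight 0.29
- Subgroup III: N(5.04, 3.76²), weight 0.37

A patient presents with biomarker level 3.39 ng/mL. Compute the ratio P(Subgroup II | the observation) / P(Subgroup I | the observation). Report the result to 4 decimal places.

0.6370

Posterior odds = (π_i f_i(x)) / (π_j f_j(x)); the normalising sum cancels.
Normal densities:
  p_I = 0.194734
  p_II = 0.145425
  p_III = 0.096362
0.0421731 / 0.0662095 ≈ 0.6370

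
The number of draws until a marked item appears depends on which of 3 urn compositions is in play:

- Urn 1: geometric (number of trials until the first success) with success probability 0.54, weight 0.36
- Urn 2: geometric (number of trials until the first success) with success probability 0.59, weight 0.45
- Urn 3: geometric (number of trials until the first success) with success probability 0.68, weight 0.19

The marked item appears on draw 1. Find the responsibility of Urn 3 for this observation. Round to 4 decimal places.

Posterior ∝ prior × likelihood, so P(k | x) ∝ π_k f_k(x); normalise over all components.
Component likelihoods at x = 1:
  f_1 = 0.54·(1−0.54)^0 = 0.54·1 = 0.54
  f_2 = 0.59·(1−0.59)^0 = 0.59·1 = 0.59
  f_3 = 0.68·(1−0.68)^0 = 0.68·1 = 0.68
Weight by the priors:
  π_1·f_1 = 0.36 × 0.54 = 0.1944
  π_2·f_2 = 0.45 × 0.59 = 0.2655
  π_3·f_3 = 0.19 × 0.68 = 0.1292
Denominator: 0.1944 + 0.2655 + 0.1292 = 0.5891
P(Urn 3 | 1) ≈ 0.2193

0.2193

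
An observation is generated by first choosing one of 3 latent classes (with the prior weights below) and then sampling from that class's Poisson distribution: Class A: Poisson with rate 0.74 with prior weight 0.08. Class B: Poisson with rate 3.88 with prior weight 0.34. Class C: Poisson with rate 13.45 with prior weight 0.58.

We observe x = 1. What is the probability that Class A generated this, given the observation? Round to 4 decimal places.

0.5089

P(component k | x) = π_k·f_k(x) / marginal(x), where marginal(x) = Σ_j π_j·f_j(x).
Component likelihoods at x = 1:
  p_A = e^(−0.74)·0.74^1/1! = 0.353064
  p_B = e^(−3.88)·3.88^1/1! = 0.0801252
  p_C = e^(−13.45)·13.45^1/1! = 1.93848e-05
Multiply by the mixture weights:
  π_A·p_A = 0.08 × 0.353064 = 0.0282451
  π_B·p_B = 0.34 × 0.0801252 = 0.0272426
  π_C·p_C = 0.58 × 1.93848e-05 = 1.12432e-05
Evidence: 0.0282451 + 0.0272426 + 1.12432e-05 = 0.055499
P(Class A | the observation) = 0.0282451 / 0.055499 ≈ 0.5089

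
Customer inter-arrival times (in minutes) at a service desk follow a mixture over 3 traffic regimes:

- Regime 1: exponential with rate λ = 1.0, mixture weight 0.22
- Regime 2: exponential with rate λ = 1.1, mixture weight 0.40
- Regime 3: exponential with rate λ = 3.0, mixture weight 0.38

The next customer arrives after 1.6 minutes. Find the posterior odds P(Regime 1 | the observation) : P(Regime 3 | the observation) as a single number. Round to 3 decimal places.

4.734

Posterior odds = (P(Z=i) f_i(x)) / (P(Z=j) f_j(x)); the normalising sum cancels.
Exponential densities:
  p_1 = 0.201897
  p_2 = 0.189249
  p_3 = 0.0246892
Odds = (0.22/0.38) × (0.201897/0.0246892) = 0.578947 × 8.17751 ≈ 4.734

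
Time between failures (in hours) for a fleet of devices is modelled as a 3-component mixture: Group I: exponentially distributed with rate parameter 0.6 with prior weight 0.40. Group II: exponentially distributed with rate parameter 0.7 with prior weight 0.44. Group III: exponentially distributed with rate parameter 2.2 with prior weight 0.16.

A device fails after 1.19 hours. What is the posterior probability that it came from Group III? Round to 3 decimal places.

0.093

By Bayes' theorem, P(k | x) = π_k f_k(x) / Σ_j π_j f_j(x).
Exponential densities:
  f_I = 0.6·e^(−0.6·1.19) = 0.6·e^(−0.7140) = 0.293809
  f_II = 0.7·e^(−0.7·1.19) = 0.7·e^(−0.8330) = 0.30432
  f_III = 2.2·e^(−2.2·1.19) = 2.2·e^(−2.6180) = 0.160487
Weight by the priors:
  π_I·f_I = 0.40 × 0.293809 = 0.117524
  π_II·f_II = 0.44 × 0.30432 = 0.133901
  π_III·f_III = 0.16 × 0.160487 = 0.0256779
Marginal: 0.117524 + 0.133901 + 0.0256779 = 0.277102
P(Group III | the observation) = 0.0256779 / 0.277102 ≈ 0.093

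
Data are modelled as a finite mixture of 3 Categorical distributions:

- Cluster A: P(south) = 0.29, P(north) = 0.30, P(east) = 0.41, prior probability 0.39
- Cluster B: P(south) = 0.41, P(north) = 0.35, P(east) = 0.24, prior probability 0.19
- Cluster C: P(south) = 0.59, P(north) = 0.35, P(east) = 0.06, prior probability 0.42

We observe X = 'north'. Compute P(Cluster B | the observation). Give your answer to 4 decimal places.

By Bayes' theorem, P(k | x) = π_k f_k(x) / Σ_j π_j f_j(x).
Categorical probabilities:
  f_A = P(north | comp) = 0.30
  f_B = P(north | comp) = 0.35
  f_C = P(north | comp) = 0.35
Unnormalised posteriors:
  π_A·f_A = 0.39 × 0.3 = 0.117
  π_B·f_B = 0.19 × 0.35 = 0.0665
  π_C·f_C = 0.42 × 0.35 = 0.147
Normaliser: 0.117 + 0.0665 + 0.147 = 0.3305
So the posterior for Cluster B is 0.0665 / 0.3305 ≈ 0.2012.

0.2012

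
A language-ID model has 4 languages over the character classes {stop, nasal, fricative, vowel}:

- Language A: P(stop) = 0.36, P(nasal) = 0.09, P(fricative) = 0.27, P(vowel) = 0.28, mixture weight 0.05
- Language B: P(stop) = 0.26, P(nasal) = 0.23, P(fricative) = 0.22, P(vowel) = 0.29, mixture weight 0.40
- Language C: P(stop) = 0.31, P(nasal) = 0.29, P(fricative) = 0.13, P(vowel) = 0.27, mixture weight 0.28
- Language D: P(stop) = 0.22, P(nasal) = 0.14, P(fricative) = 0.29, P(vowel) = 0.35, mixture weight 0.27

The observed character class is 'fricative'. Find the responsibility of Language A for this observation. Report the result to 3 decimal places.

Posterior ∝ prior × likelihood, so P(k | x) ∝ P(Z=k) f_k(x); normalise over all components.
Evaluate each component's likelihood at the observed value:
  L_A = 0.27
  L_B = 0.22
  L_C = 0.13
  L_D = 0.29
Prior × likelihood for each component:
  P(Z=A)·L_A = 0.05 × 0.27 = 0.0135
  P(Z=B)·L_B = 0.40 × 0.22 = 0.088
  P(Z=C)·L_C = 0.28 × 0.13 = 0.0364
  P(Z=D)·L_D = 0.27 × 0.29 = 0.0783
Marginal: 0.0135 + 0.088 + 0.0364 + 0.0783 = 0.2162
Responsibility of Language A: 0.0135 / 0.2162 ≈ 0.062

0.062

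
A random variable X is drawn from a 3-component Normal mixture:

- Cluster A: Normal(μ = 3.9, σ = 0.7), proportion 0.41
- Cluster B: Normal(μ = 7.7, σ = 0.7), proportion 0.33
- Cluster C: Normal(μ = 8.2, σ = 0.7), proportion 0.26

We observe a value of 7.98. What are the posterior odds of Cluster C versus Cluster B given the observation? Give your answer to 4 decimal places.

0.8124

Only the two components matter; the odds are (w_i f_i(x)) / (w_j f_j(x)).
Normal densities:
  L_A = (1/(0.7·√(2π)))·exp(−(7.98−3.9)²/(2·0.7²)) = 0.569918·exp(-16.98612) = 2.39239e-08
  L_B = (1/(0.7·√(2π)))·exp(−(7.98−7.7)²/(2·0.7²)) = 0.569918·exp(-0.08000) = 0.5261
  L_C = (1/(0.7·√(2π)))·exp(−(7.98−8.2)²/(2·0.7²)) = 0.569918·exp(-0.04939) = 0.542454
Odds = (0.26/0.33) × (0.542454/0.5261) = 0.787879 × 1.03109 ≈ 0.8124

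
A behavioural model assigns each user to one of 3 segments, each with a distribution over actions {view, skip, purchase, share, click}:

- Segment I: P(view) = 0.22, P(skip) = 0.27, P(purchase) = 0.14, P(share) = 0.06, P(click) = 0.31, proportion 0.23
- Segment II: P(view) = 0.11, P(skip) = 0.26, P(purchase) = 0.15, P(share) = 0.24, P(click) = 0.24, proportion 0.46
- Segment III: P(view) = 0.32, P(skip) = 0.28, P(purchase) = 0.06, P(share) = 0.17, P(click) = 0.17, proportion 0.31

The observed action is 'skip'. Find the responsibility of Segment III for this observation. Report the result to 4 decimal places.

0.3233

Posterior ∝ prior × likelihood, so P(k | x) ∝ w_k f_k(x); normalise over all components.
Evaluate each component's likelihood at the observed value:
  L_I = 0.27
  L_II = 0.26
  L_III = 0.28
Prior × likelihood for each component:
  w_I·L_I = 0.23 × 0.27 = 0.0621
  w_II·L_II = 0.46 × 0.26 = 0.1196
  w_III·L_III = 0.31 × 0.28 = 0.0868
Sum: 0.0621 + 0.1196 + 0.0868 = 0.2685
P(Segment III | the observation) ≈ 0.3233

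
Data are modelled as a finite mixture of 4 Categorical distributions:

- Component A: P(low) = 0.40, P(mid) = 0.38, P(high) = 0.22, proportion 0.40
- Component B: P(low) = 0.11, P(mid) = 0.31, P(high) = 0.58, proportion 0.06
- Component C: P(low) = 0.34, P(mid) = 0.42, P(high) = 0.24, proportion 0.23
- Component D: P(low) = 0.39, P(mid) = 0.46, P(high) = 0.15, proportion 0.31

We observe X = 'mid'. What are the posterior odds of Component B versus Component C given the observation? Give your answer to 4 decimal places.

0.1925

Posterior odds = (π_i f_i(x)) / (π_j f_j(x)); the normalising sum cancels.
Evaluate each component's likelihood at the observed value:
  L_A = P(mid | comp) = 0.38
  L_B = P(mid | comp) = 0.31
  L_C = P(mid | comp) = 0.42
  L_D = P(mid | comp) = 0.46
Posterior odds = (π_B·L_B) / (π_C·L_C) = (0.06·0.31) / (0.23·0.42) = 0.0186 / 0.0966 ≈ 0.1925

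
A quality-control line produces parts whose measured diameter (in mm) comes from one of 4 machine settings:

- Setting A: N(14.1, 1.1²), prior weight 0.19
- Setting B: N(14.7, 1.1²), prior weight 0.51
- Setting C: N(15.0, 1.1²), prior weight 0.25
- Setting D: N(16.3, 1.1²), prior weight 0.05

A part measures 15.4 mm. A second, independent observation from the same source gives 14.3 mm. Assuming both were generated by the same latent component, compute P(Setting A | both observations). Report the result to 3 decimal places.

0.137

Posterior ∝ prior × likelihood, so P(k | x) ∝ π_k f_k(x); normalise over all components.
Since both observations come from the same component, the likelihood for component k is f_k(x₁)·f_k(x₂).
  L_A = [(1/(1.1·√(2π)))·exp(−(15.4−14.1)²/(2·1.1²)) = 0.362675·exp(-0.69835) = 0.180397] × [0.356729] = 0.0643529
  L_B = [(1/(1.1·√(2π)))·exp(−(15.4−14.7)²/(2·1.1²)) = 0.362675·exp(-0.20248) = 0.296198] × [0.339472] = 0.100551
  L_C = [(1/(1.1·√(2π)))·exp(−(15.4−15.0)²/(2·1.1²)) = 0.362675·exp(-0.06612) = 0.339472] × [0.296198] = 0.100551
  L_D = [(1/(1.1·√(2π)))·exp(−(15.4−16.3)²/(2·1.1²)) = 0.362675·exp(-0.33471) = 0.25951] × [0.0694505] = 0.0180231
Prior × likelihood for each component:
  π_A·L_A = 0.19 × 0.0643529 = 0.012227
  π_B·L_B = 0.51 × 0.100551 = 0.0512809
  π_C·L_C = 0.25 × 0.100551 = 0.0251377
  π_D·L_D = 0.05 × 0.0180231 = 0.000901155
Marginal: 0.012227 + 0.0512809 + 0.0251377 + 0.000901155 = 0.0895468
So the posterior for Setting A is 0.012227 / 0.0895468 ≈ 0.137.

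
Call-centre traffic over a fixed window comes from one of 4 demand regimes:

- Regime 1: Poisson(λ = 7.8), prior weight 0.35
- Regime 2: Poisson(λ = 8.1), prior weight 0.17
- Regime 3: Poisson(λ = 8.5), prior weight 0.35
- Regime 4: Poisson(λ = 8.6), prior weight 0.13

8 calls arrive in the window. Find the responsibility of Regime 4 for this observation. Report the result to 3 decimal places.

By Bayes' theorem, P(k | x) = P(Z=k) f_k(x) / Σ_j P(Z=j) f_j(x).
Evaluate each component's likelihood at the observed value:
  f_1 = 0.139232
  f_2 = 0.1395
  f_3 = 0.137508
  f_4 = 0.136626
Weight by the priors:
  P(Z=1)·f_1 = 0.35 × 0.139232 = 0.0487312
  P(Z=2)·f_2 = 0.17 × 0.1395 = 0.023715
  P(Z=3)·f_3 = 0.35 × 0.137508 = 0.0481278
  P(Z=4)·f_4 = 0.13 × 0.136626 = 0.0177614
Normaliser: 0.0487312 + 0.023715 + 0.0481278 + 0.0177614 = 0.138335
P(Regime 4 | 8 calls) = 0.0177614 / 0.138335 ≈ 0.128

0.128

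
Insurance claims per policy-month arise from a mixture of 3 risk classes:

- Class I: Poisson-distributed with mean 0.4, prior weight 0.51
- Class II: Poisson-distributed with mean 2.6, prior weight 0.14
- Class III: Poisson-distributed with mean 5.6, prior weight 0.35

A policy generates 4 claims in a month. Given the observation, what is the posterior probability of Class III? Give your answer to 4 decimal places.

The responsibility of component k is π_k f_k(x) divided by Σ_j π_j f_j(x).
Component likelihoods at x = 4 claims:
  L_I = e^(−0.4)·0.4^4/4! = 0.000715008
  L_II = e^(−2.6)·2.6^4/4! = 0.141422
  L_III = e^(−5.6)·5.6^4/4! = 0.151528
Weight by the priors:
  π_I·L_I = 0.51 × 0.000715008 = 0.000364654
  π_II·L_II = 0.14 × 0.141422 = 0.0197991
  π_III·L_III = 0.35 × 0.151528 = 0.0530347
Normaliser: 0.000364654 + 0.0197991 + 0.0530347 = 0.0731984
P(Class III | x) = 0.0530347 / 0.0731984 ≈ 0.7245

0.7245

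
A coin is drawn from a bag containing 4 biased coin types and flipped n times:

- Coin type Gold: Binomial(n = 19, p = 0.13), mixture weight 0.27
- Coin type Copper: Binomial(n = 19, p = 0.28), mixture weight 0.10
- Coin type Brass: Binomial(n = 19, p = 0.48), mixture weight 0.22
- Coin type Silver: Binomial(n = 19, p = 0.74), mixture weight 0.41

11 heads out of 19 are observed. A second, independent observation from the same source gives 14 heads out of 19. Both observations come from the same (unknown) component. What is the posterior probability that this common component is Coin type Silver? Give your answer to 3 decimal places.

P(component k | x) = P(Z=k)·f_k(x) / marginal(x), where marginal(x) = Σ_j P(Z=j)·f_j(x).
Since both observations come from the same component, the likelihood for component k is f_k(x₁)·f_k(x₂).
  L_Gold = [4.44579e-06] × [2.28196e-09] = 1.01451e-14
  L_Copper = [0.00452706] × [4.09619e-05] = 1.85437e-07
  L_Brass = [0.125921] × [0.015237] = 0.00191866
  L_Silver = [0.0575114] × [0.203993] = 0.0117319
Weight by the priors:
  P(Z=Gold)·L_Gold = 0.27 × 1.01451e-14 = 2.73918e-15
  P(Z=Copper)·L_Copper = 0.10 × 1.85437e-07 = 1.85437e-08
  P(Z=Brass)·L_Brass = 0.22 × 0.00191866 = 0.000422105
  P(Z=Silver)·L_Silver = 0.41 × 0.0117319 = 0.0048101
Marginal: 2.73918e-15 + 1.85437e-08 + 0.000422105 + 0.0048101 = 0.00523222
P(Coin type Silver | x₁,x₂) = 0.0048101 / 0.00523222 ≈ 0.919

0.919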